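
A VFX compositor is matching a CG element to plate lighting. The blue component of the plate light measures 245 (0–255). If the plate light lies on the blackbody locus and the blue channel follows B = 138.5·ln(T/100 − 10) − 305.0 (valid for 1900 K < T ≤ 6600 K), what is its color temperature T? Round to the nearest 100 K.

ln(t − 10) = (245 + 305.0) / 138.5 = 3.9711.
t − 10 = e^3.9711 = 53.044, so t = 63.044.
T = 100·t = 6304 K → 6300 K to the nearest 100 K.

6300 K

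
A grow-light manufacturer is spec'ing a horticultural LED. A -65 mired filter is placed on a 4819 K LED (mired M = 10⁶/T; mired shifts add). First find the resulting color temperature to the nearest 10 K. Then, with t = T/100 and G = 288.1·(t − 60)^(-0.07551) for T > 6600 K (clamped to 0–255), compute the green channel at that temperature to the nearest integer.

242

M_in = 10⁶/4819 = 207.51; M_out = 207.51 + (-65) = 142.51.
T_out = 10⁶/142.51 = 7017.0 K → 7020 K; t = 70.2.
G = 288.1·(70.2 − 60)^(-0.07551) = 288.1·10.2^(-0.07551) = 288.1·0.83915 = 241.760.
Rounded: 242.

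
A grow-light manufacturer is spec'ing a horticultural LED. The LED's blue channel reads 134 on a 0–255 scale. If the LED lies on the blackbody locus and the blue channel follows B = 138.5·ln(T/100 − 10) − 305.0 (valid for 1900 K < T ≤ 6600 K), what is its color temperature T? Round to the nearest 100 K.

3400 K

ln(t − 10) = (134 + 305.0) / 138.5 = 3.1697.
t − 10 = e^3.1697 = 23.800, so t = 33.800.
T = 100·t = 3380 K → 3400 K to the nearest 100 K.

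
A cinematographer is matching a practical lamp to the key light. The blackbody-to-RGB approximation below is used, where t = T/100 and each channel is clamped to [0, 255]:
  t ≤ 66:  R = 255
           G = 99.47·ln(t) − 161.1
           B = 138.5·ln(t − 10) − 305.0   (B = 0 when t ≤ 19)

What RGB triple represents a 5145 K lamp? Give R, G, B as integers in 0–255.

t = 5145/100 = 51.45; the t ≤ 66 branch applies.
R = 255 by definition for t ≤ 66.
G = 99.47·ln 51.45 − 161.1 = 99.47·3.9406 − 161.1 = 230.873.
B = 138.5·ln(51.45 − 10) − 305.0 = 138.5·ln 41.45 − 305.0 = 138.5·3.7245 − 305.0 = 210.842.
Rounded: (255, 231, 211).

R=255, G=231, B=211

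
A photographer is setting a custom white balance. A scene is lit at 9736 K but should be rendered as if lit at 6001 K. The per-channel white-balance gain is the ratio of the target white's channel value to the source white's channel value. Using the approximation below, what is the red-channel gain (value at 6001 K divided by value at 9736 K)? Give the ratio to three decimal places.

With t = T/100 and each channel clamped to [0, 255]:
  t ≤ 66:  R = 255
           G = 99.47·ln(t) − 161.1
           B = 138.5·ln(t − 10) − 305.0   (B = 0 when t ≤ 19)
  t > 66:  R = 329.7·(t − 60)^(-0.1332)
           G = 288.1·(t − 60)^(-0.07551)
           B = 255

At 9736 K (t = 97.36):
  R = 329.7·(97.36 − 60)^(-0.1332) = 329.7·37.36^(-0.1332) = 329.7·0.61738 = 203.552.
At 6001 K (t = 60.01):
  R = 255 by definition for t ≤ 66.
Gain = 255.000 / 203.552 = 1.2528 → 1.253.

1.253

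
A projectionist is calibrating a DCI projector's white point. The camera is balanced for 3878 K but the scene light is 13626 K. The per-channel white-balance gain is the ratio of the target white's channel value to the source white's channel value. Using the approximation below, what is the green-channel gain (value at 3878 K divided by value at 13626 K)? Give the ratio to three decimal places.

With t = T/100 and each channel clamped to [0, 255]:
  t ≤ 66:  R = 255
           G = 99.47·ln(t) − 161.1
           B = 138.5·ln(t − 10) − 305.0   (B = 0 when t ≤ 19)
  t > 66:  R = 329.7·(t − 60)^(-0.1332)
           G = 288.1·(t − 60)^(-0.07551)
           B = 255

0.976

At 13626 K (t = 136.26):
  G = 288.1·(136.26 − 60)^(-0.07551) = 288.1·76.26^(-0.07551) = 288.1·0.72089 = 207.688.
At 3878 K (t = 38.78):
  G = 99.47·ln 38.78 − 161.1 = 99.47·3.6579 − 161.1 = 202.752.
Gain = 202.752 / 207.688 = 0.9762 → 0.976.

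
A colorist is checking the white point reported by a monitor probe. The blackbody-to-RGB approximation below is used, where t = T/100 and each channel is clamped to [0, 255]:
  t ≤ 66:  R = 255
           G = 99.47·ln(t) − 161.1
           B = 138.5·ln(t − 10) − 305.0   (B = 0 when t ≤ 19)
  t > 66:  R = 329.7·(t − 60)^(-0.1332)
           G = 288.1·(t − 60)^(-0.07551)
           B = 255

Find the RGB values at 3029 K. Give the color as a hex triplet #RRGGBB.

t = 3029/100 = 30.29; the t ≤ 66 branch applies.
R = 255 by definition for t ≤ 66.
G = 99.47·ln 30.29 − 161.1 = 99.47·3.4108 − 161.1 = 178.174.
B = 138.5·ln(30.29 − 10) − 305.0 = 138.5·ln 20.29 − 305.0 = 138.5·3.0101 − 305.0 = 111.903.
Rounded: (255, 178, 112).
In hex: #FFB270.

#FFB270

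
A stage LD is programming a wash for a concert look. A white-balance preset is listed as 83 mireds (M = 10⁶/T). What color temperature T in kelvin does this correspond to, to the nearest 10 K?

T = 10⁶ / 83 = 12048.19 K → 12050 K.

12050 K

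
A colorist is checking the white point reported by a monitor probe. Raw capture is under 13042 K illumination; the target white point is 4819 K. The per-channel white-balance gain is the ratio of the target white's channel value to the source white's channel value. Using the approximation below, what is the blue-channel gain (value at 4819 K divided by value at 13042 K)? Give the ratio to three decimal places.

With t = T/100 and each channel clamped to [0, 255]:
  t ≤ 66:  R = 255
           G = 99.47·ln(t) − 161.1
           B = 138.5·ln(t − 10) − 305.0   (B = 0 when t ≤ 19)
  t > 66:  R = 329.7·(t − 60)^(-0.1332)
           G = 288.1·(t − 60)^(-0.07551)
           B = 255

At 13042 K (t = 130.42):
  B = 255 by definition for t > 66.
At 4819 K (t = 48.19):
  B = 138.5·ln(48.19 − 10) − 305.0 = 138.5·ln 38.19 − 305.0 = 138.5·3.6426 − 305.0 = 199.496.
Gain = 199.496 / 255.000 = 0.7823 → 0.782.

0.782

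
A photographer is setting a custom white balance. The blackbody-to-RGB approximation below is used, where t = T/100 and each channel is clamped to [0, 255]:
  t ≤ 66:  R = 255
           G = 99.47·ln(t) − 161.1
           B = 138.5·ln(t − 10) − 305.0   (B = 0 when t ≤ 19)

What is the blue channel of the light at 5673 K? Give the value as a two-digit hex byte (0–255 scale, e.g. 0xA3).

t = 5673/100 = 56.73; the t ≤ 66 branch applies.
B = 138.5·ln(56.73 − 10) − 305.0 = 138.5·ln 46.73 − 305.0 = 138.5·3.8444 − 305.0 = 227.448.
Rounded: 227; in hex, 0xE3.

0xE3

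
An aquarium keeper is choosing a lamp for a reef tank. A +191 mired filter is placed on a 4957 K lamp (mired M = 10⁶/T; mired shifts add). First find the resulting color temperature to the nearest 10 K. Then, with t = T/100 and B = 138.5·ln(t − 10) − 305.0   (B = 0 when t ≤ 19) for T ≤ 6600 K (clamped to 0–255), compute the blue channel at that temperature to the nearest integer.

M_in = 10⁶/4957 = 201.73; M_out = 201.73 + (+191) = 392.73.
T_out = 10⁶/392.73 = 2546.2 K → 2550 K; t = 25.5.
B = 138.5·ln(25.5 − 10) − 305.0 = 138.5·ln 15.5 − 305.0 = 138.5·2.7408 − 305.0 = 74.606.
Rounded: 75.

75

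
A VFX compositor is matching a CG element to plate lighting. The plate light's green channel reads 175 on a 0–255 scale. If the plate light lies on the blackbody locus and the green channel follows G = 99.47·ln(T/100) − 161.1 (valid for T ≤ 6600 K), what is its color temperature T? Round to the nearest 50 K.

ln t = (175 + 161.1) / 99.47 = 3.3789.
t = e^3.3789 = 29.339.
T = 100·t = 2934 K → 2950 K to the nearest 50 K.

2950 K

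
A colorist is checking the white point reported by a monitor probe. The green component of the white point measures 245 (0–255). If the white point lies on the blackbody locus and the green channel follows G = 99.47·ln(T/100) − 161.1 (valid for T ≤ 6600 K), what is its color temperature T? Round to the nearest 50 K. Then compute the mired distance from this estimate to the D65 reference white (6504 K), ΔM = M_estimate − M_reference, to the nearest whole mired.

ln t = (245 + 161.1) / 99.47 = 4.0826.
t = e^4.0826 = 59.302.
T = 100·t = 5930 K → 5950 K to the nearest 50 K.
M_estimate = 10⁶/5950 = 168.07; M_reference = 10⁶/6504 = 153.75.
ΔM = 168.07 − 153.75 = 14.32 → +14 mireds.

+14 mireds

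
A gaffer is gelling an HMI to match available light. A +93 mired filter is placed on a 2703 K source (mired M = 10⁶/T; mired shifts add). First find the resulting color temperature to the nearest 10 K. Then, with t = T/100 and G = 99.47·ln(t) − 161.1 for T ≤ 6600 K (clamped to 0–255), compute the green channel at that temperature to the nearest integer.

M_in = 10⁶/2703 = 369.96; M_out = 369.96 + (+93) = 462.96.
T_out = 10⁶/462.96 = 2160.0 K → 2160 K; t = 21.6.
G = 99.47·ln 21.6 − 161.1 = 99.47·3.0727 − 161.1 = 144.541.
Rounded: 145.

145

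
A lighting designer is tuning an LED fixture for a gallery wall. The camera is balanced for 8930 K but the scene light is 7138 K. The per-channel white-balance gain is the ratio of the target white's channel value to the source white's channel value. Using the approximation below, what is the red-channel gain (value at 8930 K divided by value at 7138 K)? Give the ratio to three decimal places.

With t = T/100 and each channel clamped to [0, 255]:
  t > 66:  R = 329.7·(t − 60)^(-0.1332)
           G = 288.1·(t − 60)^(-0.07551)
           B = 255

0.882

At 7138 K (t = 71.38):
  R = 329.7·(71.38 − 60)^(-0.1332) = 329.7·11.38^(-0.1332) = 329.7·0.72331 = 238.474.
At 8930 K (t = 89.3):
  R = 329.7·(89.3 − 60)^(-0.1332) = 329.7·29.3^(-0.1332) = 329.7·0.63770 = 210.248.
Gain = 210.248 / 238.474 = 0.8816 → 0.882.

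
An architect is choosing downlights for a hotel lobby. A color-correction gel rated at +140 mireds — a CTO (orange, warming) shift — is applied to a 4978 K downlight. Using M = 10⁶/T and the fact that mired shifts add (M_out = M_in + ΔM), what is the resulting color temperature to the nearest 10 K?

2930 K

M_in = 10⁶/4978 = 200.88 mireds.
M_out = 200.88 + (+140) = 340.88 mireds.
T_out = 10⁶/340.88 = 2933.6 K → 2930 K.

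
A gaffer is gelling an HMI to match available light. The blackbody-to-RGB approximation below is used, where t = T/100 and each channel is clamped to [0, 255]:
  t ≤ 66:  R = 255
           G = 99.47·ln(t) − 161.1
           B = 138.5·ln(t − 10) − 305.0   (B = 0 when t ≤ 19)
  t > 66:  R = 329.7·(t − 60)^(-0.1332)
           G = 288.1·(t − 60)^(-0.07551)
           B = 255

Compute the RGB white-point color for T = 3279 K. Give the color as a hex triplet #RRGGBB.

t = 3279/100 = 32.79; the t ≤ 66 branch applies.
R = 255 by definition for t ≤ 66.
G = 99.47·ln 32.79 − 161.1 = 99.47·3.4901 − 161.1 = 186.063.
B = 138.5·ln(32.79 − 10) − 305.0 = 138.5·ln 22.79 − 305.0 = 138.5·3.1263 − 305.0 = 127.996.
Rounded: (255, 186, 128).
In hex: #FFBA80.

#FFBA80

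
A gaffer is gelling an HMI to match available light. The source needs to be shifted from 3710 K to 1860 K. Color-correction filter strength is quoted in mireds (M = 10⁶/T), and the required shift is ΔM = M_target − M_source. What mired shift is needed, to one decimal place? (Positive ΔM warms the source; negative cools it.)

+268.1 mireds

M_source = 10⁶/3710 = 269.542; M_target = 10⁶/1860 = 537.634.
ΔM = 537.634 − 269.542 = 268.093 → +268.1 mireds, a warming shift.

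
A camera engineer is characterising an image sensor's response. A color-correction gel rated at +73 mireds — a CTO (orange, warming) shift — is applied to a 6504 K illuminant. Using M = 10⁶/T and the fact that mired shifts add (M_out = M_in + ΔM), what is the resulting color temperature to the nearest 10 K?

4410 K

M_in = 10⁶/6504 = 153.75 mireds.
M_out = 153.75 + (+73) = 226.75 mireds.
T_out = 10⁶/226.75 = 4410.1 K → 4410 K.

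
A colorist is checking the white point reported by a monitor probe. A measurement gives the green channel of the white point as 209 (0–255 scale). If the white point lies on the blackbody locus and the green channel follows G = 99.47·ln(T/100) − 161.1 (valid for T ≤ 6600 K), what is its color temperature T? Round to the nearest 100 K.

4100 K

ln t = (209 + 161.1) / 99.47 = 3.7207.
t = e^3.7207 = 41.294.
T = 100·t = 4129 K → 4100 K to the nearest 100 K.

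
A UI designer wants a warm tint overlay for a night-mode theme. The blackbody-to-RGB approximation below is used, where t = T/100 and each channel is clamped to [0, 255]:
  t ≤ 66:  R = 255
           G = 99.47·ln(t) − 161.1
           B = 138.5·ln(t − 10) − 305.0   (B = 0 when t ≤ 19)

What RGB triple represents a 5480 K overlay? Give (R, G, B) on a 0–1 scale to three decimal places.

(1.000, 0.930, 0.869)

t = 5480/100 = 54.8; the t ≤ 66 branch applies.
R = 255 by definition for t ≤ 66.
G = 99.47·ln 54.8 − 161.1 = 99.47·4.0037 − 161.1 = 237.147.
B = 138.5·ln(54.8 − 10) − 305.0 = 138.5·ln 44.8 − 305.0 = 138.5·3.8022 − 305.0 = 221.606.
Dividing each by 255: (1.0000, 0.9300, 0.8690) → (1.000, 0.930, 0.869).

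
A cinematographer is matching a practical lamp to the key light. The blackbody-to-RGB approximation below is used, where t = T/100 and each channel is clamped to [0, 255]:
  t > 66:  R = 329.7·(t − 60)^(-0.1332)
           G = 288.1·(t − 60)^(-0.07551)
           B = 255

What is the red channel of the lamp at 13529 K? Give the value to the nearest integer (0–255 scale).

t = 13529/100 = 135.29; the t > 66 branch applies.
R = 329.7·(135.29 − 60)^(-0.1332) = 329.7·75.29^(-0.1332) = 329.7·0.56237 = 185.412.
Rounded: 185.

185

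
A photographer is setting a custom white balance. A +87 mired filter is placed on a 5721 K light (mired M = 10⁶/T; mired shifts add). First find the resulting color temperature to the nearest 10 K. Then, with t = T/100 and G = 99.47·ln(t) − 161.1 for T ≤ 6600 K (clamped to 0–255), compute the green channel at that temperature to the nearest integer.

201

M_in = 10⁶/5721 = 174.79; M_out = 174.79 + (+87) = 261.79.
T_out = 10⁶/261.79 = 3819.8 K → 3820 K; t = 38.2.
G = 99.47·ln 38.2 − 161.1 = 99.47·3.6428 − 161.1 = 201.253.
Rounded: 201.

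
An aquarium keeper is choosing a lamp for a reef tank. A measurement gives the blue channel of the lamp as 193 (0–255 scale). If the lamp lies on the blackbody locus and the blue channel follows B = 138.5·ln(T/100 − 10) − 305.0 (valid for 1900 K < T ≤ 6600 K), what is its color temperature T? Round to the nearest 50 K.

ln(t − 10) = (193 + 305.0) / 138.5 = 3.5957.
t − 10 = e^3.5957 = 36.440, so t = 46.440.
T = 100·t = 4644 K → 4650 K to the nearest 50 K.

4650 K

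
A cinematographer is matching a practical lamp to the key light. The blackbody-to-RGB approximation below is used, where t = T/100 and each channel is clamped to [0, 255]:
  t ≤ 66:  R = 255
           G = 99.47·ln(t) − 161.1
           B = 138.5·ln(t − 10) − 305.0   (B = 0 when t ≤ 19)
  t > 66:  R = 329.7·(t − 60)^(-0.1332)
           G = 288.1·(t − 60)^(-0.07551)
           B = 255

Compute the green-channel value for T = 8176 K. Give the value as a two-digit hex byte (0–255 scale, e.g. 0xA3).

0xE4

t = 8176/100 = 81.76; the t > 66 branch applies.
G = 288.1·(81.76 − 60)^(-0.07551) = 288.1·21.76^(-0.07551) = 288.1·0.79249 = 228.316.
Rounded: 228; in hex, 0xE4.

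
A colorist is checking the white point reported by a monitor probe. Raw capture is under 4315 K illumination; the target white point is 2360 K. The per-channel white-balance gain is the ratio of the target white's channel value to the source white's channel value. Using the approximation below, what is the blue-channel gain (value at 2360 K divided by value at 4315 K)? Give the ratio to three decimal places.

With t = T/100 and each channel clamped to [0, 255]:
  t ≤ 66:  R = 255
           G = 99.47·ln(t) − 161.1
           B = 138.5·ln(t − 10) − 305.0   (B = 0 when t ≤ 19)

At 4315 K (t = 43.15):
  B = 138.5·ln(43.15 − 10) − 305.0 = 138.5·ln 33.15 − 305.0 = 138.5·3.5010 − 305.0 = 179.894.
At 2360 K (t = 23.6):
  B = 138.5·ln(23.6 − 10) − 305.0 = 138.5·ln 13.6 − 305.0 = 138.5·2.6101 − 305.0 = 56.495.
Gain = 56.495 / 179.894 = 0.3140 → 0.314.

0.314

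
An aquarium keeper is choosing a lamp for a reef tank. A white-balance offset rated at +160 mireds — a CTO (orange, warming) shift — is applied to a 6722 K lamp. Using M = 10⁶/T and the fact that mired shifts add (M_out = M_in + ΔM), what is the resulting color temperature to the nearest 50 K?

M_in = 10⁶/6722 = 148.77 mireds.
M_out = 148.77 + (+160) = 308.77 mireds.
T_out = 10⁶/308.77 = 3238.7 K → 3250 K.

3250 K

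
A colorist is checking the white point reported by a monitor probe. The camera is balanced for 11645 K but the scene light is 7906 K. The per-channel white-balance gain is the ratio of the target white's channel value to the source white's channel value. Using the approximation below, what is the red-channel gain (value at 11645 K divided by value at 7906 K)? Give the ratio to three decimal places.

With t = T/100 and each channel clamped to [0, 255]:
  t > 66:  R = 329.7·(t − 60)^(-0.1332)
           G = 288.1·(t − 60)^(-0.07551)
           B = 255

At 7906 K (t = 79.06):
  R = 329.7·(79.06 − 60)^(-0.1332) = 329.7·19.06^(-0.1332) = 329.7·0.67529 = 222.642.
At 11645 K (t = 116.45):
  R = 329.7·(116.45 − 60)^(-0.1332) = 329.7·56.45^(-0.1332) = 329.7·0.58436 = 192.663.
Gain = 192.663 / 222.642 = 0.8653 → 0.865.

0.865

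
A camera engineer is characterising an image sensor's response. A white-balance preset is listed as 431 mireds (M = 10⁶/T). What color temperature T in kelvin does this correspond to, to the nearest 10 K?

T = 10⁶ / 431 = 2320.19 K → 2320 K.

2320 K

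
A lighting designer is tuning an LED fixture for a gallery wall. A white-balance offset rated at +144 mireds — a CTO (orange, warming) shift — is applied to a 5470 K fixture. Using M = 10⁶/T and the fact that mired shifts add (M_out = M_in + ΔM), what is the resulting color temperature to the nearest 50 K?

M_in = 10⁶/5470 = 182.82 mireds.
M_out = 182.82 + (+144) = 326.82 mireds.
T_out = 10⁶/326.82 = 3059.8 K → 3050 K.

3050 K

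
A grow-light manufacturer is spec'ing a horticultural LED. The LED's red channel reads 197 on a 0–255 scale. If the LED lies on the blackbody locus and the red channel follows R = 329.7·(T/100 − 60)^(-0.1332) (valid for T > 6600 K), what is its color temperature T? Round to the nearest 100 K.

10800 K

(t − 60)^(-0.1332) = 197/329.7 = 0.59751.
t − 60 = 0.59751^(1/-0.1332) = 0.59751^(-7.508) = 47.761, so t = 107.761.
T = 100·t = 10776 K → 10800 K to the nearest 100 K.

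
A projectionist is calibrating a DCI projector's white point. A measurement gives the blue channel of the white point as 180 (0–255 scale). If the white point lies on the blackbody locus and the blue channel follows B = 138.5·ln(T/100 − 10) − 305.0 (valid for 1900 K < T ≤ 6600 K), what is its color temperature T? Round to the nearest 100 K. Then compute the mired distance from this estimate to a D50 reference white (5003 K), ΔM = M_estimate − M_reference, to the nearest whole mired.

+33 mireds

ln(t − 10) = (180 + 305.0) / 138.5 = 3.5018.
t − 10 = e^3.5018 = 33.175, so t = 43.175.
T = 100·t = 4318 K → 4300 K to the nearest 100 K.
M_estimate = 10⁶/4300 = 232.56; M_reference = 10⁶/5003 = 199.88.
ΔM = 232.56 − 199.88 = 32.68 → +33 mireds.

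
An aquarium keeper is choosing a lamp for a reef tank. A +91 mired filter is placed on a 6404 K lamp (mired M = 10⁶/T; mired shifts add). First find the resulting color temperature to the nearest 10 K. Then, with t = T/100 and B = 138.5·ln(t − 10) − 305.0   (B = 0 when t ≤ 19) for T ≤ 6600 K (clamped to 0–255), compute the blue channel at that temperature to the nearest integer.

M_in = 10⁶/6404 = 156.15; M_out = 156.15 + (+91) = 247.15.
T_out = 10⁶/247.15 = 4046.1 K → 4050 K; t = 40.5.
B = 138.5·ln(40.5 − 10) − 305.0 = 138.5·ln 30.5 − 305.0 = 138.5·3.4177 − 305.0 = 168.355.
Rounded: 168.

168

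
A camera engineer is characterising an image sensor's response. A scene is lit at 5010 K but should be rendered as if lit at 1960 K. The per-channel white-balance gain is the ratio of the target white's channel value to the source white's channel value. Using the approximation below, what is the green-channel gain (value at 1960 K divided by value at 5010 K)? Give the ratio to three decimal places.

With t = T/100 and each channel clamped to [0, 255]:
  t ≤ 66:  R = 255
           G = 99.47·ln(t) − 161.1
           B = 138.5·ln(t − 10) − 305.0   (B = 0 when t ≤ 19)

0.591

At 5010 K (t = 50.1):
  G = 99.47·ln 50.1 − 161.1 = 99.47·3.9140 − 161.1 = 228.228.
At 1960 K (t = 19.6):
  G = 99.47·ln 19.6 − 161.1 = 99.47·2.9755 − 161.1 = 134.876.
Gain = 134.876 / 228.228 = 0.5910 → 0.591.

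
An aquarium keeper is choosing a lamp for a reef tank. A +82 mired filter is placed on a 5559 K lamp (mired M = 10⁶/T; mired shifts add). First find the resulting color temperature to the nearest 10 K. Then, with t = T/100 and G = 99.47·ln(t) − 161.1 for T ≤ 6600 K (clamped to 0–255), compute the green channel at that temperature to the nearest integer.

M_in = 10⁶/5559 = 179.89; M_out = 179.89 + (+82) = 261.89.
T_out = 10⁶/261.89 = 3818.4 K → 3820 K; t = 38.2.
G = 99.47·ln 38.2 − 161.1 = 99.47·3.6428 − 161.1 = 201.253.
Rounded: 201.

201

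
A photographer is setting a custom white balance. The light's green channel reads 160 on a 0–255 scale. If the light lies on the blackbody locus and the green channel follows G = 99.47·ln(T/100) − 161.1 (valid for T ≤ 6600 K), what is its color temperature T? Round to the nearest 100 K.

ln t = (160 + 161.1) / 99.47 = 3.2281.
t = e^3.2281 = 25.232.
T = 100·t = 2523 K → 2500 K to the nearest 100 K.

2500 K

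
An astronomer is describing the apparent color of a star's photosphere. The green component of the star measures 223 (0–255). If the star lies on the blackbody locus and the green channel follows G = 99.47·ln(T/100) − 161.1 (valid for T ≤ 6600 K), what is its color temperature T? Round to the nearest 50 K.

ln t = (223 + 161.1) / 99.47 = 3.8615.
t = e^3.8615 = 47.535.
T = 100·t = 4753 K → 4750 K to the nearest 50 K.

4750 K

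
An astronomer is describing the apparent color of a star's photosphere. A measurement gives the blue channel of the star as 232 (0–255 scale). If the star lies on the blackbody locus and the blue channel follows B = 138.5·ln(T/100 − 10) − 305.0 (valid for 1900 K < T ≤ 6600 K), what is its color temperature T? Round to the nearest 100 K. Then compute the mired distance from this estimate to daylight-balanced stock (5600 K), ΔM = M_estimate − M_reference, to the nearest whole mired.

ln(t − 10) = (232 + 305.0) / 138.5 = 3.8773.
t − 10 = e^3.8773 = 48.292, so t = 58.292.
T = 100·t = 5829 K → 5800 K to the nearest 100 K.
M_estimate = 10⁶/5800 = 172.41; M_reference = 10⁶/5600 = 178.57.
ΔM = 172.41 − 178.57 = -6.16 → -6 mireds.

-6 mireds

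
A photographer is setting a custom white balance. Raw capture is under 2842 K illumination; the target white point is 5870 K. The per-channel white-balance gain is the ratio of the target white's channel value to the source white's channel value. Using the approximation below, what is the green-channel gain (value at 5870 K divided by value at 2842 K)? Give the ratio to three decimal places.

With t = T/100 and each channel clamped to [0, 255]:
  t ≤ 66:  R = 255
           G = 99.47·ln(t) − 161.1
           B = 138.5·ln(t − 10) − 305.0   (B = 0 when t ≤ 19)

At 2842 K (t = 28.42):
  G = 99.47·ln 28.42 − 161.1 = 99.47·3.3471 − 161.1 = 171.835.
At 5870 K (t = 58.7):
  G = 99.47·ln 58.7 − 161.1 = 99.47·4.0724 − 161.1 = 243.986.
Gain = 243.986 / 171.835 = 1.4199 → 1.420.

1.420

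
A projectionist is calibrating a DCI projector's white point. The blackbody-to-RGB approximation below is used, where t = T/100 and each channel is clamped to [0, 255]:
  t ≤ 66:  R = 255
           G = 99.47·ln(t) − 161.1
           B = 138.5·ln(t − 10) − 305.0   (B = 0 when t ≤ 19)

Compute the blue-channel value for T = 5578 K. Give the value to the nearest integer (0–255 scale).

225

t = 5578/100 = 55.78; the t ≤ 66 branch applies.
B = 138.5·ln(55.78 − 10) − 305.0 = 138.5·ln 45.78 − 305.0 = 138.5·3.8238 − 305.0 = 224.603.
Rounded: 225.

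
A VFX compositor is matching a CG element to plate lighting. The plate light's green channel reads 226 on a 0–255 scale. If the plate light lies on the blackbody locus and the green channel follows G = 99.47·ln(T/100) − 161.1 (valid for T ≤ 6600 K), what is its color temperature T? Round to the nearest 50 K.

4900 K

ln t = (226 + 161.1) / 99.47 = 3.8916.
t = e^3.8916 = 48.990.
T = 100·t = 4899 K → 4900 K to the nearest 50 K.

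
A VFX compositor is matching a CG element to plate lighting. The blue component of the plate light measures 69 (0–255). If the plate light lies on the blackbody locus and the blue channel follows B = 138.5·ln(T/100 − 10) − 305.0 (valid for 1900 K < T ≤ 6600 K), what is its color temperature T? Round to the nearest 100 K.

2500 K

ln(t − 10) = (69 + 305.0) / 138.5 = 2.7004.
t − 10 = e^2.7004 = 14.885, so t = 24.885.
T = 100·t = 2489 K → 2500 K to the nearest 100 K.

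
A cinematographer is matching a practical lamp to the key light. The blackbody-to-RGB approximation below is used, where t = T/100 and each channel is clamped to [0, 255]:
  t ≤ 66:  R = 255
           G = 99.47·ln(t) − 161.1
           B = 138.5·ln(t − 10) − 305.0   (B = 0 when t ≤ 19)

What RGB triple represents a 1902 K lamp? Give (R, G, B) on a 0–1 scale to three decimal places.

(1.000, 0.517, 0.000)

t = 1902/100 = 19.02; the t ≤ 66 branch applies.
R = 255 by definition for t ≤ 66.
G = 99.47·ln 19.02 − 161.1 = 99.47·2.9455 − 161.1 = 131.888.
B = 138.5·ln(19.02 − 10) − 305.0 = 138.5·ln 9.02 − 305.0 = 138.5·2.1994 − 305.0 = -0.377 → clamped to 0.
Dividing each by 255: (1.0000, 0.5172, 0.0000) → (1.000, 0.517, 0.000).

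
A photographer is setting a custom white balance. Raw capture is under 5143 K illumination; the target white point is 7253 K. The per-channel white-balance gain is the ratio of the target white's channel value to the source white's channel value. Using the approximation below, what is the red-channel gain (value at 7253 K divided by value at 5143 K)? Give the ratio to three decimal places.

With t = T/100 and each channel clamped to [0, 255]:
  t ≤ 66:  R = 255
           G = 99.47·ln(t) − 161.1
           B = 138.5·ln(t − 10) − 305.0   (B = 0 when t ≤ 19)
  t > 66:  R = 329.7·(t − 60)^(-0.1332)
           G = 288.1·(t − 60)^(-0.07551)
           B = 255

At 5143 K (t = 51.43):
  R = 255 by definition for t ≤ 66.
At 7253 K (t = 72.53):
  R = 329.7·(72.53 − 60)^(-0.1332) = 329.7·12.53^(-0.1332) = 329.7·0.71409 = 235.435.
Gain = 235.435 / 255.000 = 0.9233 → 0.923.

0.923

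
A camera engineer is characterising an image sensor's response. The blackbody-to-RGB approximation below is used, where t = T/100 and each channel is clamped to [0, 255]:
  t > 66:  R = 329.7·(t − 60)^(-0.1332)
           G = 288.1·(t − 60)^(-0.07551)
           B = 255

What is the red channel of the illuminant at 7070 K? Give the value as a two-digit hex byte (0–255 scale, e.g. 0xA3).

t = 7070/100 = 70.7; the t > 66 branch applies.
R = 329.7·(70.7 − 60)^(-0.1332) = 329.7·10.7^(-0.1332) = 329.7·0.72927 = 240.439.
Rounded: 240; in hex, 0xF0.

0xF0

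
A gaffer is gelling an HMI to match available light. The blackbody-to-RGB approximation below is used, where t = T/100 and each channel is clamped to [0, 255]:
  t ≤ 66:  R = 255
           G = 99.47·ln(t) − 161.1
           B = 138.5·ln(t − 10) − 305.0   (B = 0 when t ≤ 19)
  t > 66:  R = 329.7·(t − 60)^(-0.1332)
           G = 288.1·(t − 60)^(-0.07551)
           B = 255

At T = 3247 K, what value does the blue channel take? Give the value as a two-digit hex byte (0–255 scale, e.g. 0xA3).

t = 3247/100 = 32.47; the t ≤ 66 branch applies.
B = 138.5·ln(32.47 − 10) − 305.0 = 138.5·ln 22.47 − 305.0 = 138.5·3.1122 − 305.0 = 126.037.
Rounded: 126; in hex, 0x7E.

0x7E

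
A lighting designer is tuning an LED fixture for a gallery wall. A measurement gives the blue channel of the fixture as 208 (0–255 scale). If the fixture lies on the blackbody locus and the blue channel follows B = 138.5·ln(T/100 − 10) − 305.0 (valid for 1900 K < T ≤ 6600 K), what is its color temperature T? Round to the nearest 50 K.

5050 K

ln(t − 10) = (208 + 305.0) / 138.5 = 3.7040.
t − 10 = e^3.7040 = 40.608, so t = 50.608.
T = 100·t = 5061 K → 5050 K to the nearest 50 K.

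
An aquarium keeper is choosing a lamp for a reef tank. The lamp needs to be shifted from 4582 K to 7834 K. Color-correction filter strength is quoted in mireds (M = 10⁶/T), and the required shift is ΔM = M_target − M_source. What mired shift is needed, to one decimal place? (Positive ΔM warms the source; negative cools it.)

M_source = 10⁶/4582 = 218.245; M_target = 10⁶/7834 = 127.649.
ΔM = 127.649 − 218.245 = -90.597 → -90.6 mireds, a cooling shift.

-90.6 mireds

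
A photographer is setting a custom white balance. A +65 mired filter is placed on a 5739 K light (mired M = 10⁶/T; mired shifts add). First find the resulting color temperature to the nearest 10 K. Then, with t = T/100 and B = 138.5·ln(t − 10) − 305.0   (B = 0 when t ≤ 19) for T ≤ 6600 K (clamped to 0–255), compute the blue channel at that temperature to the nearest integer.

M_in = 10⁶/5739 = 174.25; M_out = 174.25 + (+65) = 239.25.
T_out = 10⁶/239.25 = 4179.8 K → 4180 K; t = 41.8.
B = 138.5·ln(41.8 − 10) − 305.0 = 138.5·ln 31.8 − 305.0 = 138.5·3.4595 − 305.0 = 174.136.
Rounded: 174.

174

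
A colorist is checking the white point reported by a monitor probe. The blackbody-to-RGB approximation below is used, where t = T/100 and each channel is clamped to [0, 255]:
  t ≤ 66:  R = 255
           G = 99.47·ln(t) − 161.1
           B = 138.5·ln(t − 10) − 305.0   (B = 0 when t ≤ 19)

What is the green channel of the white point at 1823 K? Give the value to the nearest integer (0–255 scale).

t = 1823/100 = 18.23; the t ≤ 66 branch applies.
G = 99.47·ln 18.23 − 161.1 = 99.47·2.9031 − 161.1 = 127.668.
Rounded: 128.

128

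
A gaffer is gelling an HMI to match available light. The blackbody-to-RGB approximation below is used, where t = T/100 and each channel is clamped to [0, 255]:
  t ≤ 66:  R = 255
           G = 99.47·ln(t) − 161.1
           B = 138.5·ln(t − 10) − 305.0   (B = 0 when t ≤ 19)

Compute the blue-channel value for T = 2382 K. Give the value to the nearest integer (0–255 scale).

59

t = 2382/100 = 23.82; the t ≤ 66 branch applies.
B = 138.5·ln(23.82 − 10) − 305.0 = 138.5·ln 13.82 − 305.0 = 138.5·2.6261 − 305.0 = 58.717.
Rounded: 59.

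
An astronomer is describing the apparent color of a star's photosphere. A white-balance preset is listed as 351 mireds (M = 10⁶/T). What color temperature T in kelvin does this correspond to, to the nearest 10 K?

2850 K

T = 10⁶ / 351 = 2849.00 K → 2850 K.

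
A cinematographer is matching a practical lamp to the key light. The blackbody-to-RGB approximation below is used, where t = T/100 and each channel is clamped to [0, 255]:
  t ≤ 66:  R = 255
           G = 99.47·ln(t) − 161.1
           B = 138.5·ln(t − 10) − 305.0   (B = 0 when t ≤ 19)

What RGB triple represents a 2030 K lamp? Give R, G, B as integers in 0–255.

R=255, G=138, B=18

t = 2030/100 = 20.3; the t ≤ 66 branch applies.
R = 255 by definition for t ≤ 66.
G = 99.47·ln 20.3 − 161.1 = 99.47·3.0106 − 161.1 = 138.366.
B = 138.5·ln(20.3 − 10) − 305.0 = 138.5·ln 10.3 − 305.0 = 138.5·2.3321 − 305.0 = 18.002.
Rounded: (255, 138, 18).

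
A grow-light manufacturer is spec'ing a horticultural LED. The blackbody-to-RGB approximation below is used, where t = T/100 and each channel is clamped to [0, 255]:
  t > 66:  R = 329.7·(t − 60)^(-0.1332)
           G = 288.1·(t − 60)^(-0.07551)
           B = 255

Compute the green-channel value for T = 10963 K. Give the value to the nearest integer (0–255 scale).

t = 10963/100 = 109.63; the t > 66 branch applies.
G = 288.1·(109.63 − 60)^(-0.07551) = 288.1·49.63^(-0.07551) = 288.1·0.74465 = 214.535.
Rounded: 215.

215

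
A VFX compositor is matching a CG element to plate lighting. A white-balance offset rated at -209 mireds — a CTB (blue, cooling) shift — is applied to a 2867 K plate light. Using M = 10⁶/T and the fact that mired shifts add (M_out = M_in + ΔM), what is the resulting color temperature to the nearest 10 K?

M_in = 10⁶/2867 = 348.80 mireds.
M_out = 348.80 + (-209) = 139.80 mireds.
T_out = 10⁶/139.80 = 7153.2 K → 7150 K.

7150 K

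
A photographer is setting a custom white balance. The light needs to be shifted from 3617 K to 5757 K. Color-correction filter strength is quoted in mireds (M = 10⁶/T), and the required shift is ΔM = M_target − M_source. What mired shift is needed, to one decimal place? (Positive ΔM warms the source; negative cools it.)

M_source = 10⁶/3617 = 276.472; M_target = 10⁶/5757 = 173.702.
ΔM = 173.702 − 276.472 = -102.771 → -102.8 mireds, a cooling shift.

-102.8 mireds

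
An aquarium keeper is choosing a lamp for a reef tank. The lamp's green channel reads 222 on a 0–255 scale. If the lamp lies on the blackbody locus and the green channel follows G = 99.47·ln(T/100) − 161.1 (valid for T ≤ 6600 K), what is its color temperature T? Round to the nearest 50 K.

ln t = (222 + 161.1) / 99.47 = 3.8514.
t = e^3.8514 = 47.059.
T = 100·t = 4706 K → 4700 K to the nearest 50 K.

4700 K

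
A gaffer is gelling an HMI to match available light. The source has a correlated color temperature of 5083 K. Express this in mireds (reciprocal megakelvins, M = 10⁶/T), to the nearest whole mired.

197 mireds

M = 10⁶ / 5083 = 196.734 → 197 mireds.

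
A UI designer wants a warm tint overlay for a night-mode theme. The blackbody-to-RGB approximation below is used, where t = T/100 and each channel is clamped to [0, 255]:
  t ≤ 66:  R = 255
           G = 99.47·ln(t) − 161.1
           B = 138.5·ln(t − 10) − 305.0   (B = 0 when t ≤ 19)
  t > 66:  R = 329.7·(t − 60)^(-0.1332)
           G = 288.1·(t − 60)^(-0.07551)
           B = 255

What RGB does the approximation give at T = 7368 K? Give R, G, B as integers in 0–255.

t = 7368/100 = 73.68; the t > 66 branch applies.
R = 329.7·(73.68 − 60)^(-0.1332) = 329.7·13.68^(-0.1332) = 329.7·0.70579 = 232.698.
G = 288.1·(73.68 − 60)^(-0.07551) = 288.1·13.68^(-0.07551) = 288.1·0.82076 = 236.460.
B = 255 by definition for t > 66.
Rounded: (233, 236, 255).

R=233, G=236, B=255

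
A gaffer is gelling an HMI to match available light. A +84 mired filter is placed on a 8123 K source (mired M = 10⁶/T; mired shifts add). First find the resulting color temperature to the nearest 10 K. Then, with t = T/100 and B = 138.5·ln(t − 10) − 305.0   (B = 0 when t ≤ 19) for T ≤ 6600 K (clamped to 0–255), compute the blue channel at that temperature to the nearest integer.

M_in = 10⁶/8123 = 123.11; M_out = 123.11 + (+84) = 207.11.
T_out = 10⁶/207.11 = 4828.4 K → 4830 K; t = 48.3.
B = 138.5·ln(48.3 − 10) − 305.0 = 138.5·ln 38.3 − 305.0 = 138.5·3.6454 − 305.0 = 199.895.
Rounded: 200.

200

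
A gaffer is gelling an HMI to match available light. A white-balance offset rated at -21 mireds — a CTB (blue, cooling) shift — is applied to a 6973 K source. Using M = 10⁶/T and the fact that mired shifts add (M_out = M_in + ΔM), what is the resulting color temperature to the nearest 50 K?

M_in = 10⁶/6973 = 143.41 mireds.
M_out = 143.41 + (-21) = 122.41 mireds.
T_out = 10⁶/122.41 = 8169.2 K → 8150 K.

8150 K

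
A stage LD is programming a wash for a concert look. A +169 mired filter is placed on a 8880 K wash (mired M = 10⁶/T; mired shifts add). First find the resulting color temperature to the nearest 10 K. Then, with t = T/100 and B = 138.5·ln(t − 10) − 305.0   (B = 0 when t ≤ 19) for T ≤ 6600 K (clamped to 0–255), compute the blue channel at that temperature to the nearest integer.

M_in = 10⁶/8880 = 112.61; M_out = 112.61 + (+169) = 281.61.
T_out = 10⁶/281.61 = 3551.0 K → 3550 K; t = 35.5.
B = 138.5·ln(35.5 − 10) − 305.0 = 138.5·ln 25.5 − 305.0 = 138.5·3.2387 − 305.0 = 143.557.
Rounded: 144.

144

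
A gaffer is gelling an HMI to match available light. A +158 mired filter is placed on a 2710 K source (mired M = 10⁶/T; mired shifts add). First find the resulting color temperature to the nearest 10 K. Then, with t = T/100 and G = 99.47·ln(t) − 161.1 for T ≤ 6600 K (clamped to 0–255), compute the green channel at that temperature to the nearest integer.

132

M_in = 10⁶/2710 = 369.00; M_out = 369.00 + (+158) = 527.00.
T_out = 10⁶/527.00 = 1897.5 K → 1900 K; t = 19.
G = 99.47·ln 19 − 161.1 = 99.47·2.9444 − 161.1 = 131.783.
Rounded: 132.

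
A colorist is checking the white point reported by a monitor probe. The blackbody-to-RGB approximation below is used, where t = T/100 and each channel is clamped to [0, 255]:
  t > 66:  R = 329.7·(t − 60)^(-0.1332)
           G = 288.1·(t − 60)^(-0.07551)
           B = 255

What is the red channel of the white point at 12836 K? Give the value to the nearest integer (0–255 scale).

t = 12836/100 = 128.36; the t > 66 branch applies.
R = 329.7·(128.36 − 60)^(-0.1332) = 329.7·68.36^(-0.1332) = 329.7·0.56965 = 187.812.
Rounded: 188.

188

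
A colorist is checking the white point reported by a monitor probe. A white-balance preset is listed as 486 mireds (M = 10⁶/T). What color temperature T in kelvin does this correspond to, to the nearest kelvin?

T = 10⁶ / 486 = 2057.61 K → 2058 K.

2058 K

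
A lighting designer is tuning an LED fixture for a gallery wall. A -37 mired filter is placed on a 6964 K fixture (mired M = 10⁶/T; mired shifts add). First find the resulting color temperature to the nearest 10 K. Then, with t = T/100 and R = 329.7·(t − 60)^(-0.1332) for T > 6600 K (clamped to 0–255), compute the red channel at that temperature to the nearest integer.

M_in = 10⁶/6964 = 143.60; M_out = 143.60 + (-37) = 106.60.
T_out = 10⁶/106.60 = 9381.2 K → 9380 K; t = 93.8.
R = 329.7·(93.8 − 60)^(-0.1332) = 329.7·33.8^(-0.1332) = 329.7·0.62567 = 206.285.
Rounded: 206.

206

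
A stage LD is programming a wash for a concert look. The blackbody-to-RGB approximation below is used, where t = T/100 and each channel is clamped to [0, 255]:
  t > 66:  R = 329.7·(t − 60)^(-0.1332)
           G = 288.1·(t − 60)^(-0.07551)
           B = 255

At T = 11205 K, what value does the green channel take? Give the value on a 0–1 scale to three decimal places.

t = 11205/100 = 112.05; the t > 66 branch applies.
G = 288.1·(112.05 − 60)^(-0.07551) = 288.1·52.05^(-0.07551) = 288.1·0.74198 = 213.765.
On a 0–1 scale: 213.765/255 = 0.8383 → 0.838.

0.838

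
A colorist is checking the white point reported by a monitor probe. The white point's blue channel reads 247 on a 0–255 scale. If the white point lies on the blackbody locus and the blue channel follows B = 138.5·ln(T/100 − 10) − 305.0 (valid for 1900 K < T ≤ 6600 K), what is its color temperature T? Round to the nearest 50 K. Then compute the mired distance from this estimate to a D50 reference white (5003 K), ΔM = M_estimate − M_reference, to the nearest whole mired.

ln(t − 10) = (247 + 305.0) / 138.5 = 3.9856.
t − 10 = e^3.9856 = 53.815, so t = 63.815.
T = 100·t = 6382 K → 6400 K to the nearest 50 K.
M_estimate = 10⁶/6400 = 156.25; M_reference = 10⁶/5003 = 199.88.
ΔM = 156.25 − 199.88 = -43.63 → -44 mireds.

-44 mireds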